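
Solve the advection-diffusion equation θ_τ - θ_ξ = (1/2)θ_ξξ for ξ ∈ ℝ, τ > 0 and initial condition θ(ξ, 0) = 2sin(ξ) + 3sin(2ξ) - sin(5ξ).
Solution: Change to a moving frame: let η = ξ + τ, σ = τ and write θ(ξ,τ) = u(η,σ).
By the chain rule θ_τ = u_σ + u_η, θ_ξ = u_η, θ_ξξ = u_ηη.
Then θ_τ - θ_ξ = u_σ: the advection term cancels and the PDE becomes the heat equation u_σ = (1/2)u_ηη on η ∈ ℝ.
Initial data: u(η,0) = θ(η,0) = 2sin(η) + 3sin(2η) - sin(5η).
On η ∈ ℝ each mode satisfies (sin(nη))″ = -n² sin(nη), so exp(-n²σ/2) sin(nη) solves the heat equation; by superposition u(η,σ) = Σ c_n exp(-n²σ/2) sin(nη).
Reading off the coefficients: c_1=2, c_2=3, c_5=-1, so u(η,σ) = 3exp(-2σ)sin(2η) + 2exp(-σ/2)sin(η) - exp(-25σ/2)sin(5η).
Substituting back η = ξ + τ, σ = τ: θ(ξ,τ) = u(ξ + τ, τ).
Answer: θ(ξ, τ) = 3exp(-2τ)sin(2ξ + 2τ) + 2exp(-τ/2)sin(ξ + τ) - exp(-25τ/2)sin(5ξ + 5τ)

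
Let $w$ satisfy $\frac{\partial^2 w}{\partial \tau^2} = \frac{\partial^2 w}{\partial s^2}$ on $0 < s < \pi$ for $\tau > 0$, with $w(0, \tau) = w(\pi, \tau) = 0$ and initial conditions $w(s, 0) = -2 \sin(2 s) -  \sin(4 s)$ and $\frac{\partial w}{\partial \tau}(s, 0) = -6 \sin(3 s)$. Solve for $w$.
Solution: Using separation of variables $w = X(s)T(\tau)$:
Eigenfunctions: $\sin(ns)$, $n = 1, 2, 3, \ldots$
General solution: $w(s, \tau) = \sum [A_n \cos(n \tau) + B_n \sin(n \tau)] \sin(ns)$
From $w(s,0) = -2 \sin(2 s) - \sin(4 s)$: $A_2=-2, A_4=-1$. From $w_{\tau}(s,0) = -6 \sin(3 s)$, using $w_{\tau}(s,0) = \sum \omega_n B_n \sin(ns)$ with $\omega_n = n$: $B_3 = (-6)/3 = -2$.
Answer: $w(s, \tau) = -2 \sin(3 \tau) \sin(3 s) - 2 \sin(2 s) \cos(2 \tau) -  \sin(4 s) \cos(4 \tau)$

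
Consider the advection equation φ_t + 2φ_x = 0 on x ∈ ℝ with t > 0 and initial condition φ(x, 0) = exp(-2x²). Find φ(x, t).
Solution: By method of characteristics (waves move right with speed 2):
Along characteristics x - 2t = const, φ is constant, so φ(x,t) = f(x - 2t) with f = φ(·, 0).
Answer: φ(x, t) = exp(-2(-2t + x)²)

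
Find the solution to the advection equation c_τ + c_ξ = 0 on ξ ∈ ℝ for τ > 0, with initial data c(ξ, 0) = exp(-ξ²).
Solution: By characteristics (dξ/dτ = 1), c(ξ,τ) = f(ξ - τ) with f = c(·, 0).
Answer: c(ξ, τ) = exp(-(ξ - τ)²)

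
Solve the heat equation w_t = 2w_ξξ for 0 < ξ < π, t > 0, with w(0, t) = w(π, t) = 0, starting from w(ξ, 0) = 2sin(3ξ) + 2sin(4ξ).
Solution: Using separation of variables w = X(ξ)T(t):
Eigenfunctions: sin(nξ), n = 1, 2, 3, ...
General solution: w(ξ, t) = Σ c_n sin(nξ) exp(-2n² t)
Matching w(ξ,0) = 2sin(3ξ) + 2sin(4ξ) term by term: c_3=2, c_4=2.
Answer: w(ξ, t) = 2exp(-18t)sin(3ξ) + 2exp(-32t)sin(4ξ)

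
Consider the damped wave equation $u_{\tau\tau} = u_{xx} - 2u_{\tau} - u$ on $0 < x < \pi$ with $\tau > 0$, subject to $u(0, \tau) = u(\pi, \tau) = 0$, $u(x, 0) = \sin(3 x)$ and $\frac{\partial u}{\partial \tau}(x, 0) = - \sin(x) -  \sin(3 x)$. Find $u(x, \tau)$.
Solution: Substitute $u = e^{-\tau}w$.
Then $u_{\tau} = e^{-\tau}(w_{\tau} - w)$, $u_{\tau\tau} = e^{-\tau}(w_{\tau\tau} - 2w_{\tau} + w)$, $u_{xx} = e^{-\tau}w_{xx}$; substituting and dividing by $e^{-\tau}$, the lower-order terms cancel: $w_{\tau\tau} = w_{xx}$ (standard wave equation).
Data for $w$: $w(x,0) = u(x,0) = \sin(3 x)$; $w_{\tau}(x,0) = u_{\tau}(x,0) + u(x,0) = - \sin(x)$. The boundary conditions carry over: $w(0,\tau) = w(\pi,\tau) = 0$.
Separating variables: $w = \sum [A_n \cos(\omega_n \tau) + B_n \sin(\omega_n \tau)] \sin(nx)$, $\omega_n = n$. From ICs ($B_n$ = velocity coefficient / $\omega_n$): $A_3=1, B_1=-1$.
So $w(x,\tau) = - \sin(x) \sin(\tau) + \sin(3 x) \cos(3 \tau)$, and $u(x,\tau) = e^{-\tau}w(x,\tau)$.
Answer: $u(x, \tau) = - e^{-\tau} \sin(\tau) \sin(x) + e^{-\tau} \sin(3 x) \cos(3 \tau)$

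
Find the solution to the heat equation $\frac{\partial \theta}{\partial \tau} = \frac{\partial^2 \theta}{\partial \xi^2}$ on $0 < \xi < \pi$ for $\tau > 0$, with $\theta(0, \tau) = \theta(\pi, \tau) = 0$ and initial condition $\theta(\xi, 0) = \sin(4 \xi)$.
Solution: Separating variables: $\theta = \sum c_n e^{-n^2\tau} \sin(n\xi)$. From $\theta(\xi,0) = \sin(4 \xi)$: $c_4=1$.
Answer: $\theta(\xi, \tau) = e^{-16 \tau} \sin(4 \xi)$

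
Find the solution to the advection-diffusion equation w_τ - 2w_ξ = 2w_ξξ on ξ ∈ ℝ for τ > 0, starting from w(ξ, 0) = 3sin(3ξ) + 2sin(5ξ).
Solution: Change to a moving frame: let η = ξ + 2τ, σ = τ and write w(ξ,τ) = u(η,σ).
By the chain rule w_τ = u_σ + 2u_η, w_ξ = u_η, w_ξξ = u_ηη.
Then w_τ - 2w_ξ = u_σ: the advection term cancels and the PDE becomes the heat equation u_σ = 2u_ηη on η ∈ ℝ.
Initial data: u(η,0) = w(η,0) = 3sin(3η) + 2sin(5η).
On η ∈ ℝ each mode satisfies (sin(nη))″ = -n² sin(nη), so exp(-2n²σ) sin(nη) solves the heat equation; by superposition u(η,σ) = Σ c_n exp(-2n²σ) sin(nη).
Reading off the coefficients: c_3=3, c_5=2, so u(η,σ) = 3exp(-18σ)sin(3η) + 2exp(-50σ)sin(5η).
Substituting back η = ξ + 2τ, σ = τ: w(ξ,τ) = u(ξ + 2τ, τ).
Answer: w(ξ, τ) = 3exp(-18τ)sin(3ξ + 6τ) + 2exp(-50τ)sin(5ξ + 10τ)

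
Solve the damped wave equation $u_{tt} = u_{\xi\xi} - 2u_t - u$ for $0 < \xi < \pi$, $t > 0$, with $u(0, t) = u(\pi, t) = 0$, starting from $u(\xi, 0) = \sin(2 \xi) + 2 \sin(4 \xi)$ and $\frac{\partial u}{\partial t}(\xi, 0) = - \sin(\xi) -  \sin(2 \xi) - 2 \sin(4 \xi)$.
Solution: Substitute $u = e^{-t}w$, i.e. $w = e^{t}u$.
By the product rule, $u_t = e^{-t}(w_t - w)$, $u_{tt} = e^{-t}(w_{tt} - 2w_t + w)$, $u_{\xi\xi} = e^{-t}w_{\xi\xi}$.
Substituting into the PDE and dividing by $e^{-t}$: $w_{tt} - 2w_t + w = w_{\xi\xi} - 2(w_t - w) - w$.
The lower-order terms cancel, leaving the standard wave equation $w_{tt} = w_{\xi\xi}$.
Initial data for $w$: $w(\xi,0) = u(\xi,0) = \sin(2 \xi) + 2 \sin(4 \xi)$; $w_t(\xi,0) = u_t(\xi,0) + u(\xi,0) = - \sin(\xi)$. The boundary conditions carry over: $w(0,t) = w(\pi,t) = 0$.
Solve for $w$:
  Using separation of variables $w = X(\xi)T(t)$:
  Eigenfunctions: $\sin(n\xi)$, $n = 1, 2, 3, \ldots$
  General solution: $w(\xi, t) = \sum [A_n \cos(n t) + B_n \sin(n t)] \sin(n\xi)$
  From $w(\xi,0) = \sin(2 \xi) + 2 \sin(4 \xi)$: $A_2=1, A_4=2$. From $w_t(\xi,0) = - \sin(\xi)$, using $w_t(\xi,0) = \sum \omega_n B_n \sin(n\xi)$ with $\omega_n = n$: $B_1 = (-1)/1 = -1$.
Hence $w(\xi,t) = - \sin(t) \sin(\xi) + \sin(2 \xi) \cos(2 t) + 2 \sin(4 \xi) \cos(4 t)$.
Transform back: $u(\xi,t) = e^{-t}w(\xi,t)$.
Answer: $u(\xi, t) = - e^{-t} \sin(\xi) \sin(t) + e^{-t} \sin(2 \xi) \cos(2 t) + 2 e^{-t} \sin(4 \xi) \cos(4 t)$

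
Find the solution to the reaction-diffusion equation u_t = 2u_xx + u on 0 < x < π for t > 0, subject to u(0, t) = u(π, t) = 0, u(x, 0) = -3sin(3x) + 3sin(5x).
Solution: Substitute u = exp(t)w, i.e. w = exp(-t)u.
By the product rule, u_t = exp(t)(w_t + w), u_xx = exp(t)w_xx.
Substituting into the PDE and dividing by exp(t): w_t + w = 2w_xx + w.
The lower-order terms cancel, leaving the standard heat equation w_t = 2w_xx.
Initial data for w: w(x,0) = u(x,0) = -3sin(3x) + 3sin(5x). The boundary conditions carry over: w(0,t) = w(π,t) = 0.
Solve for w:
  Using separation of variables w = X(x)T(t):
  Eigenfunctions: sin(nx), n = 1, 2, 3, ...
  General solution: w(x, t) = Σ c_n sin(nx) exp(-2n² t)
  Matching w(x,0) = -3sin(3x) + 3sin(5x) term by term: c_3=-3, c_5=3.
Hence w(x,t) = -3exp(-18t)sin(3x) + 3exp(-50t)sin(5x).
Transform back: u(x,t) = exp(t)w(x,t).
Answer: u(x, t) = -3exp(-17t)sin(3x) + 3exp(-49t)sin(5x)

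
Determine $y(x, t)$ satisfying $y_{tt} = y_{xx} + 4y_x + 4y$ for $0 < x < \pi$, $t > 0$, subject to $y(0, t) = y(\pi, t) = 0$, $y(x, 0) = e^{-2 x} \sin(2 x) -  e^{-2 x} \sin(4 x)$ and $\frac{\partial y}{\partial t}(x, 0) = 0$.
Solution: Substitute $y = e^{-2x}u$, i.e. $u = e^{2x}y$.
By the product rule, $y_x = e^{-2x}(u_x - 2u)$, $y_{xx} = e^{-2x}(u_{xx} - 4u_x + 4u)$, $y_{tt} = e^{-2x}u_{tt}$.
Substituting into the PDE and dividing by $e^{-2x}$: $u_{tt} = (u_{xx} - 4u_x + 4u) + 4(u_x - 2u) + 4u$.
The lower-order terms cancel, leaving the standard wave equation $u_{tt} = u_{xx}$.
Initial data for $u$: $u(x,0) = e^{2x}y(x,0) = \sin(2 x) - \sin(4 x)$; $u_t(x,0) = e^{2x}y_t(x,0) = 0$. The boundary conditions carry over: $u(0,t) = u(\pi,t) = 0$.
Solve for $u$:
  Using separation of variables $u = X(x)T(t)$:
  Eigenfunctions: $\sin(nx)$, $n = 1, 2, 3, \ldots$
  General solution: $u(x, t) = \sum [A_n \cos(n t) + B_n \sin(n t)] \sin(nx)$
  From $u(x,0) = \sin(2 x) - \sin(4 x)$: $A_2=1, A_4=-1$. From $u_t(x,0) = 0$: all $B_n = 0$.
Hence $u(x,t) = \sin(2 x) \cos(2 t) - \sin(4 x) \cos(4 t)$.
Transform back: $y(x,t) = e^{-2x}u(x,t)$.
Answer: $y(x, t) = e^{-2 x} \sin(2 x) \cos(2 t) -  e^{-2 x} \sin(4 x) \cos(4 t)$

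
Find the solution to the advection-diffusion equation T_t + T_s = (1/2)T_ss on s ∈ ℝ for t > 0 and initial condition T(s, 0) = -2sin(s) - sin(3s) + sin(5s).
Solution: Change to a moving frame: let η = s - t, σ = t and write T(s,t) = u(η,σ).
By the chain rule T_t = u_σ - u_η, T_s = u_η, T_ss = u_ηη.
Then T_t + T_s = u_σ: the advection term cancels and the PDE becomes the heat equation u_σ = (1/2)u_ηη on η ∈ ℝ.
Initial data: u(η,0) = T(η,0) = -2sin(η) - sin(3η) + sin(5η).
On η ∈ ℝ each mode satisfies (sin(nη))″ = -n² sin(nη), so exp(-n²σ/2) sin(nη) solves the heat equation; by superposition u(η,σ) = Σ c_n exp(-n²σ/2) sin(nη).
Reading off the coefficients: c_1=-2, c_3=-1, c_5=1, so u(η,σ) = -2exp(-σ/2)sin(η) - exp(-9σ/2)sin(3η) + exp(-25σ/2)sin(5η).
Substituting back η = s - t, σ = t: T(s,t) = u(s - t, t).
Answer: T(s, t) = -2exp(-t/2)sin(s - t) - exp(-9t/2)sin(3s - 3t) + exp(-25t/2)sin(5s - 5t)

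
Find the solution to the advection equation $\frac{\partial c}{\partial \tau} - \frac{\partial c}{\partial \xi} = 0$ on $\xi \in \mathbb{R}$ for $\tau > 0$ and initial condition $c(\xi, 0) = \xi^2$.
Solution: By characteristics ($d\xi/d\tau = -1$), $c(\xi,\tau) = f(\xi + \tau)$ with $f = c( \cdot , 0)$.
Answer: $c(\xi, \tau) = \tau^2 + 2 \tau \xi + \xi^2$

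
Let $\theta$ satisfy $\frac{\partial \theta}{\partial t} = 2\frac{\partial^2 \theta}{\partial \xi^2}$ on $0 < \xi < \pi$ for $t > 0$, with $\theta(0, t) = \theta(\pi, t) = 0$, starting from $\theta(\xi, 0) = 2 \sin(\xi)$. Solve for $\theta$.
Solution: Using separation of variables $\theta = X(\xi)G(t)$:
Eigenfunctions: $\sin(n\xi)$, $n = 1, 2, 3, \ldots$
General solution: $\theta(\xi, t) = \sum c_n \sin(n\xi) e^{-2n^2 t}$
Matching $\theta(\xi,0) = 2 \sin(\xi)$ term by term: $c_1=2$.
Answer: $\theta(\xi, t) = 2 e^{-2 t} \sin(\xi)$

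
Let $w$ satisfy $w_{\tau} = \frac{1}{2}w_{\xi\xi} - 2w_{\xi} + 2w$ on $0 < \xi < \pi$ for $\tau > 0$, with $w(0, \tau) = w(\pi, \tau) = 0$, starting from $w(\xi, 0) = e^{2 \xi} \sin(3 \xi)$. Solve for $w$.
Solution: Substitute $w = e^{2\xi}u$, i.e. $u = e^{-2\xi}w$.
By the product rule, $w_{\xi} = e^{2\xi}(u_{\xi} + 2u)$, $w_{\xi\xi} = e^{2\xi}(u_{\xi\xi} + 4u_{\xi} + 4u)$, $w_{\tau} = e^{2\xi}u_{\tau}$.
Substituting into the PDE and dividing by $e^{2\xi}$: $u_{\tau} = \frac{1}{2}(u_{\xi\xi} + 4u_{\xi} + 4u) - 2(u_{\xi} + 2u) + 2u$.
The lower-order terms cancel, leaving the standard heat equation $u_{\tau} = \frac{1}{2}u_{\xi\xi}$.
Initial data for $u$: $u(\xi,0) = e^{-2\xi}w(\xi,0) = \sin(3 \xi)$. The boundary conditions carry over: $u(0,\tau) = u(\pi,\tau) = 0$.
Solve for $u$:
  Using separation of variables $u = X(\xi)T(\tau)$:
  Eigenfunctions: $\sin(n\xi)$, $n = 1, 2, 3, \ldots$
  General solution: $u(\xi, \tau) = \sum c_n \sin(n\xi) e^{-n^2 \tau/2}$
  Matching $u(\xi,0) = \sin(3 \xi)$ term by term: $c_3=1$.
Hence $u(\xi,\tau) = e^{-9 \tau/2} \sin(3 \xi)$.
Transform back: $w(\xi,\tau) = e^{2\xi}u(\xi,\tau)$.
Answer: $w(\xi, \tau) = e^{-9 \tau/2} e^{2 \xi} \sin(3 \xi)$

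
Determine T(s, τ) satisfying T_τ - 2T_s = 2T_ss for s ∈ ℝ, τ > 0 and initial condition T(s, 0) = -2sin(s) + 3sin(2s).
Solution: Moving frame: η = s + 2τ, σ = τ, T = u(η,σ), so T_τ = u_σ + 2u_η and T_ss = u_ηη.
Hence T_τ - 2T_s = u_σ and the PDE becomes the heat equation u_σ = 2u_ηη on η ∈ ℝ.
Initial data: u(η,0) = T(η,0) = -2sin(η) + 3sin(2η). Each mode sin(nη) decays as exp(-2n²σ) on ℝ, so u(η,σ) = Σ c_n exp(-2n²σ) sin(nη) with c_1=-2, c_2=3: u(η,σ) = -2exp(-2σ)sin(η) + 3exp(-8σ)sin(2η).
Substituting back: T(s,τ) = u(s + 2τ, τ).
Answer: T(s, τ) = -2exp(-2τ)sin(s + 2τ) + 3exp(-8τ)sin(2s + 4τ)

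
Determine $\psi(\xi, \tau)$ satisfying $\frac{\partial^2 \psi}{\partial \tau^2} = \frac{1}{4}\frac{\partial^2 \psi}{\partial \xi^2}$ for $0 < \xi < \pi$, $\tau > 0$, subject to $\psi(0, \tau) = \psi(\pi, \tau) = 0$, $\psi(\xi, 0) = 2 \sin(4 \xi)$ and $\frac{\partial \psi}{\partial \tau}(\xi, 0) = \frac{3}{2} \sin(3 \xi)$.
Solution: Separating variables: $\psi = \sum [A_n \cos(\omega_n \tau) + B_n \sin(\omega_n \tau)] \sin(n\xi)$, $\omega_n = n/2$. From ICs ($B_n$ = velocity coefficient / $\omega_n$): $A_4=2, B_3=1$.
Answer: $\psi(\xi, \tau) = \sin(3 \tau/2) \sin(3 \xi) + 2 \sin(4 \xi) \cos(2 \tau)$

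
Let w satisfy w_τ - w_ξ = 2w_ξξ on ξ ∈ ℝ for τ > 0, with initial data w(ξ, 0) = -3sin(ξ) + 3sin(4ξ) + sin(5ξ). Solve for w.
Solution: Moving frame: η = ξ + τ, σ = τ, w = u(η,σ), so w_τ = u_σ + u_η and w_ξξ = u_ηη.
Hence w_τ - w_ξ = u_σ and the PDE becomes the heat equation u_σ = 2u_ηη on η ∈ ℝ.
Initial data: u(η,0) = w(η,0) = -3sin(η) + 3sin(4η) + sin(5η). Each mode sin(nη) decays as exp(-2n²σ) on ℝ, so u(η,σ) = Σ c_n exp(-2n²σ) sin(nη) with c_1=-3, c_4=3, c_5=1: u(η,σ) = -3exp(-2σ)sin(η) + 3exp(-32σ)sin(4η) + exp(-50σ)sin(5η).
Substituting back: w(ξ,τ) = u(ξ + τ, τ).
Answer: w(ξ, τ) = -3exp(-2τ)sin(ξ + τ) + 3exp(-32τ)sin(4ξ + 4τ) + exp(-50τ)sin(5ξ + 5τ)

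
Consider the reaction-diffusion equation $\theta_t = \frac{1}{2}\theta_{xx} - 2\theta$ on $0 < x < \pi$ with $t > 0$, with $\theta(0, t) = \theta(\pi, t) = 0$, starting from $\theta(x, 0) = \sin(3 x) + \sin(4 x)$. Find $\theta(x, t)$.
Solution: Substitute $\theta = e^{-2t}u$.
Then $\theta_t = e^{-2t}(u_t - 2u)$, $\theta_{xx} = e^{-2t}u_{xx}$; substituting and dividing by $e^{-2t}$, the lower-order terms cancel: $u_t = \frac{1}{2}u_{xx}$ (standard heat equation).
Data for $u$: $u(x,0) = \theta(x,0) = \sin(3 x) + \sin(4 x)$. The boundary conditions carry over: $u(0,t) = u(\pi,t) = 0$.
Separating variables: $u = \sum c_n e^{-n^2t/2} \sin(nx)$. From $u(x,0) = \sin(3 x) + \sin(4 x)$: $c_3=1, c_4=1$.
So $u(x,t) = e^{-8 t} \sin(4 x) + e^{-9 t/2} \sin(3 x)$, and $\theta(x,t) = e^{-2t}u(x,t)$.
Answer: $\theta(x, t) = e^{-10 t} \sin(4 x) + e^{-13 t/2} \sin(3 x)$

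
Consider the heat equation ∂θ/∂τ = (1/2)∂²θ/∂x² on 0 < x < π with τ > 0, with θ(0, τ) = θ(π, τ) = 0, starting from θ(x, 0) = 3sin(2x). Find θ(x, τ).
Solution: Using separation of variables θ = X(x)G(τ):
Eigenfunctions: sin(nx), n = 1, 2, 3, ...
General solution: θ(x, τ) = Σ c_n sin(nx) exp(-n² τ/2)
Matching θ(x,0) = 3sin(2x) term by term: c_2=3.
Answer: θ(x, τ) = 3exp(-2τ)sin(2x)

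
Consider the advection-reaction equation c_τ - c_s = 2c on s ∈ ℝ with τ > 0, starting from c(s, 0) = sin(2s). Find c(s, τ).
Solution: Substitute c = exp(2τ)u, i.e. u = exp(-2τ)c.
By the product rule, c_τ = exp(2τ)(u_τ + 2u), c_s = exp(2τ)u_s.
Substituting into the PDE and dividing by exp(2τ): u_τ + 2u - u_s = 2u.
The lower-order terms cancel, leaving the standard advection equation u_τ - u_s = 0.
Initial data for u: u(s,0) = c(s,0) = sin(2s).
Solve for u:
  By method of characteristics (waves move left with speed 1):
  Along characteristics s + τ = const, u is constant, so u(s,τ) = f(s + τ) with f = u(·, 0).
Hence u(s,τ) = sin(2s + 2τ).
Transform back: c(s,τ) = exp(2τ)u(s,τ).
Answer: c(s, τ) = exp(2τ)sin(2s + 2τ)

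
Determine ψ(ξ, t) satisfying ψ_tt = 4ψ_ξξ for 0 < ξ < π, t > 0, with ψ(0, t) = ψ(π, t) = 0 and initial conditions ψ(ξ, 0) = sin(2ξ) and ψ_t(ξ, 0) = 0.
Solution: Separating variables: ψ = Σ [A_n cos(ω_n t) + B_n sin(ω_n t)] sin(nξ), ω_n = 2n. From ICs: A_2=1.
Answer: ψ(ξ, t) = sin(2ξ)cos(4t)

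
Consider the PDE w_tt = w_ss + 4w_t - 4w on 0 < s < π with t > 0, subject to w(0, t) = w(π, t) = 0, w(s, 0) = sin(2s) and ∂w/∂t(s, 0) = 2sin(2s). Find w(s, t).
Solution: Substitute w = exp(2t)u, i.e. u = exp(-2t)w.
By the product rule, w_t = exp(2t)(u_t + 2u), w_tt = exp(2t)(u_tt + 4u_t + 4u), w_ss = exp(2t)u_ss.
Substituting into the PDE and dividing by exp(2t): u_tt + 4u_t + 4u = u_ss + 4(u_t + 2u) - 4u.
The lower-order terms cancel, leaving the standard wave equation u_tt = u_ss.
Initial data for u: u(s,0) = w(s,0) = sin(2s); u_t(s,0) = w_t(s,0) - 2w(s,0) = 0. The boundary conditions carry over: u(0,t) = u(π,t) = 0.
Solve for u:
  Using separation of variables u = X(s)T(t):
  Eigenfunctions: sin(ns), n = 1, 2, 3, ...
  General solution: u(s, t) = Σ [A_n cos(n t) + B_n sin(n t)] sin(ns)
  From u(s,0) = sin(2s): A_2=1. From u_t(s,0) = 0: all B_n = 0.
Hence u(s,t) = sin(2s)cos(2t).
Transform back: w(s,t) = exp(2t)u(s,t).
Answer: w(s, t) = exp(2t)sin(2s)cos(2t)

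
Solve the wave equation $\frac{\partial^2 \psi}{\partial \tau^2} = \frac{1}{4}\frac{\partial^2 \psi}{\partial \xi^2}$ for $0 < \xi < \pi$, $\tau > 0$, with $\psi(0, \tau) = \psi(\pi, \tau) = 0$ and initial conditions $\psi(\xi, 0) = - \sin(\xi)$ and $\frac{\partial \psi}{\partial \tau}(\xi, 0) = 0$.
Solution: Using separation of variables $\psi = X(\xi)T(\tau)$:
Eigenfunctions: $\sin(n\xi)$, $n = 1, 2, 3, \ldots$
General solution: $\psi(\xi, \tau) = \sum [A_n \cos(n \tau/2) + B_n \sin(n \tau/2)] \sin(n\xi)$
From $\psi(\xi,0) = - \sin(\xi)$: $A_1=-1$. From $\psi_{\tau}(\xi,0) = 0$: all $B_n = 0$.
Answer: $\psi(\xi, \tau) = - \sin(\xi) \cos(\tau/2)$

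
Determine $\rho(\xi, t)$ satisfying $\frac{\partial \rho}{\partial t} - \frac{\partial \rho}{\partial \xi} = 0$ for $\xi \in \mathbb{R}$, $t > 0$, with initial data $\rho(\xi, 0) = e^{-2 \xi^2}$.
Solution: By method of characteristics (waves move left with speed 1):
Along characteristics $\xi + t =$ const, $\rho$ is constant, so $\rho(\xi,t) = f(\xi + t)$ with $f = \rho( \cdot , 0)$.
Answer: $\rho(\xi, t) = e^{-2 (\xi + t)^2}$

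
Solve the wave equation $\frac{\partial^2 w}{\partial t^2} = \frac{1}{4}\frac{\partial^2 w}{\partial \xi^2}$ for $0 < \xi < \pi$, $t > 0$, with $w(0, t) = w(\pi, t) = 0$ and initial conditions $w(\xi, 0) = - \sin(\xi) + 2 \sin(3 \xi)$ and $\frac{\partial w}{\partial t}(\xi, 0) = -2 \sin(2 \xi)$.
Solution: Separating variables: $w = \sum [A_n \cos(\omega_n t) + B_n \sin(\omega_n t)] \sin(n\xi)$, $\omega_n = n/2$. From ICs ($B_n$ = velocity coefficient / $\omega_n$): $A_1=-1, A_3=2, B_2=-2$.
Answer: $w(\xi, t) = - \sin(\xi) \cos(t/2) - 2 \sin(2 \xi) \sin(t) + 2 \sin(3 \xi) \cos(3 t/2)$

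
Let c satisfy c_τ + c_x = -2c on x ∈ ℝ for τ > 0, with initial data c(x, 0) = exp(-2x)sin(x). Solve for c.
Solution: Substitute c = exp(-2x)u, i.e. u = exp(2x)c.
By the product rule, c_x = exp(-2x)(u_x - 2u), c_τ = exp(-2x)u_τ.
Substituting into the PDE and dividing by exp(-2x): u_τ + (u_x - 2u) = -2u.
The lower-order terms cancel, leaving the standard advection equation u_τ + u_x = 0.
Initial data for u: u(x,0) = exp(2x)c(x,0) = sin(x).
Solve for u:
  By method of characteristics (waves move right with speed 1):
  Along characteristics x - τ = const, u is constant, so u(x,τ) = f(x - τ) with f = u(·, 0).
Hence u(x,τ) = sin(x - τ).
Transform back: c(x,τ) = exp(-2x)u(x,τ).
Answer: c(x, τ) = exp(-2x)sin(x - τ)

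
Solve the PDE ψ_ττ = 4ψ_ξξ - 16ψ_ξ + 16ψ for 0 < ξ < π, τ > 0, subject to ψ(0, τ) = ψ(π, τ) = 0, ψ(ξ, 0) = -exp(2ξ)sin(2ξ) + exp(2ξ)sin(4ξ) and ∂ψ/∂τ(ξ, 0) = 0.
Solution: Substitute ψ = exp(2ξ)u, i.e. u = exp(-2ξ)ψ.
By the product rule, ψ_ξ = exp(2ξ)(u_ξ + 2u), ψ_ξξ = exp(2ξ)(u_ξξ + 4u_ξ + 4u), ψ_ττ = exp(2ξ)u_ττ.
Substituting into the PDE and dividing by exp(2ξ): u_ττ = 4(u_ξξ + 4u_ξ + 4u) - 16(u_ξ + 2u) + 16u.
The lower-order terms cancel, leaving the standard wave equation u_ττ = 4u_ξξ.
Initial data for u: u(ξ,0) = exp(-2ξ)ψ(ξ,0) = -sin(2ξ) + sin(4ξ); u_τ(ξ,0) = exp(-2ξ)ψ_τ(ξ,0) = 0. The boundary conditions carry over: u(0,τ) = u(π,τ) = 0.
Solve for u:
  Using separation of variables u = X(ξ)T(τ):
  Eigenfunctions: sin(nξ), n = 1, 2, 3, ...
  General solution: u(ξ, τ) = Σ [A_n cos(2n τ) + B_n sin(2n τ)] sin(nξ)
  From u(ξ,0) = -sin(2ξ) + sin(4ξ): A_2=-1, A_4=1. From u_τ(ξ,0) = 0: all B_n = 0.
Hence u(ξ,τ) = -sin(2ξ)cos(4τ) + sin(4ξ)cos(8τ).
Transform back: ψ(ξ,τ) = exp(2ξ)u(ξ,τ).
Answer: ψ(ξ, τ) = -exp(2ξ)sin(2ξ)cos(4τ) + exp(2ξ)sin(4ξ)cos(8τ)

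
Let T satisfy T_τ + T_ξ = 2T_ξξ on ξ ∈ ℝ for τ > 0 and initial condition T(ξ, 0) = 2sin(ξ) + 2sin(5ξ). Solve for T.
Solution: Moving frame: η = ξ - τ, σ = τ, T = u(η,σ), so T_τ = u_σ - u_η and T_ξξ = u_ηη.
Hence T_τ + T_ξ = u_σ and the PDE becomes the heat equation u_σ = 2u_ηη on η ∈ ℝ.
Initial data: u(η,0) = T(η,0) = 2sin(η) + 2sin(5η). Each mode sin(nη) decays as exp(-2n²σ) on ℝ, so u(η,σ) = Σ c_n exp(-2n²σ) sin(nη) with c_1=2, c_5=2: u(η,σ) = 2exp(-2σ)sin(η) + 2exp(-50σ)sin(5η).
Substituting back: T(ξ,τ) = u(ξ - τ, τ).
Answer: T(ξ, τ) = 2exp(-2τ)sin(ξ - τ) + 2exp(-50τ)sin(5ξ - 5τ)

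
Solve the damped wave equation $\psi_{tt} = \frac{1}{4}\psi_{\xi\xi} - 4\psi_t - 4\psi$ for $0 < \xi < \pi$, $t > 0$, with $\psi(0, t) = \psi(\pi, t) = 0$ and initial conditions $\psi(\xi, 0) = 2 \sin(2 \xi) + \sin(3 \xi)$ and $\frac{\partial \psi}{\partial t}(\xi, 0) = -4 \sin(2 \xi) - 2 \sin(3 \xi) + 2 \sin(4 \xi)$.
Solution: Substitute $\psi = e^{-2t}u$.
Then $\psi_t = e^{-2t}(u_t - 2u)$, $\psi_{tt} = e^{-2t}(u_{tt} - 4u_t + 4u)$, $\psi_{\xi\xi} = e^{-2t}u_{\xi\xi}$; substituting and dividing by $e^{-2t}$, the lower-order terms cancel: $u_{tt} = \frac{1}{4}u_{\xi\xi}$ (standard wave equation).
Data for $u$: $u(\xi,0) = \psi(\xi,0) = 2 \sin(2 \xi) + \sin(3 \xi)$; $u_t(\xi,0) = \psi_t(\xi,0) + 2\psi(\xi,0) = 2 \sin(4 \xi)$. The boundary conditions carry over: $u(0,t) = u(\pi,t) = 0$.
Separating variables: $u = \sum [A_n \cos(\omega_n t) + B_n \sin(\omega_n t)] \sin(n\xi)$, $\omega_n = n/2$. From ICs ($B_n$ = velocity coefficient / $\omega_n$): $A_2=2, A_3=1, B_4=1$.
So $u(\xi,t) = \sin(2 t) \sin(4 \xi) + 2 \sin(2 \xi) \cos(t) + \sin(3 \xi) \cos(3 t/2)$, and $\psi(\xi,t) = e^{-2t}u(\xi,t)$.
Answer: $\psi(\xi, t) = 2 e^{-2 t} \sin(2 \xi) \cos(t) + e^{-2 t} \sin(3 \xi) \cos(3 t/2) + e^{-2 t} \sin(4 \xi) \sin(2 t)$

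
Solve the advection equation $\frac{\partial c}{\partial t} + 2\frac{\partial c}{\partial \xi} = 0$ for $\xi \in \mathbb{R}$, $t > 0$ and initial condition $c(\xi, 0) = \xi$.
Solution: By method of characteristics (waves move right with speed 2):
Along characteristics $\xi - 2t =$ const, $c$ is constant, so $c(\xi,t) = f(\xi - 2t)$ with $f = c( \cdot , 0)$.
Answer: $c(\xi, t) = \xi - 2 t$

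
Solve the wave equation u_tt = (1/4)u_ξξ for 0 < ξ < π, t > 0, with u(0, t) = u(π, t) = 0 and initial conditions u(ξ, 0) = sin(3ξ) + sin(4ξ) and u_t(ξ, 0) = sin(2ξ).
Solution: Separating variables: u = Σ [A_n cos(ω_n t) + B_n sin(ω_n t)] sin(nξ), ω_n = n/2. From ICs (B_n = velocity coefficient / ω_n): A_3=1, A_4=1, B_2=1.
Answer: u(ξ, t) = sin(t)sin(2ξ) + sin(3ξ)cos(3t/2) + sin(4ξ)cos(2t)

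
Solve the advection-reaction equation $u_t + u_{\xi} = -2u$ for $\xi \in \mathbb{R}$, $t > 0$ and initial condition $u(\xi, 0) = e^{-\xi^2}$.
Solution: Substitute $u = e^{-2t}w$.
Then $u_t = e^{-2t}(w_t - 2w)$, $u_{\xi} = e^{-2t}w_{\xi}$; substituting and dividing by $e^{-2t}$, the lower-order terms cancel: $w_t + w_{\xi} = 0$ (standard advection equation).
Data for $w$: $w(\xi,0) = u(\xi,0) = e^{-\xi^2}$.
By characteristics ($d\xi/dt = 1$), $w(\xi,t) = f(\xi - t)$ with $f = w( \cdot , 0)$.
So $w(\xi,t) = e^{-(-t + \xi)^2}$, and $u(\xi,t) = e^{-2t}w(\xi,t)$.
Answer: $u(\xi, t) = e^{-2 t} e^{-(\xi - t)^2}$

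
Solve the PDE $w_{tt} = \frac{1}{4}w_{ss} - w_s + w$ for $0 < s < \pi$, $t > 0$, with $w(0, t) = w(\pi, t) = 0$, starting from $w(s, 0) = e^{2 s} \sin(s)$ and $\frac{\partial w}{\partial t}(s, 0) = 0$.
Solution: Substitute $w = e^{2s}u$.
Then $w_s = e^{2s}(u_s + 2u)$, $w_{ss} = e^{2s}(u_{ss} + 4u_s + 4u)$, $w_{tt} = e^{2s}u_{tt}$; substituting and dividing by $e^{2s}$, the lower-order terms cancel: $u_{tt} = \frac{1}{4}u_{ss}$ (standard wave equation).
Data for $u$: $u(s,0) = e^{-2s}w(s,0) = \sin(s)$; $u_t(s,0) = e^{-2s}w_t(s,0) = 0$. The boundary conditions carry over: $u(0,t) = u(\pi,t) = 0$.
Separating variables: $u = \sum [A_n \cos(\omega_n t) + B_n \sin(\omega_n t)] \sin(ns)$, $\omega_n = n/2$. From ICs: $A_1=1$.
So $u(s,t) = \sin(s) \cos(t/2)$, and $w(s,t) = e^{2s}u(s,t)$.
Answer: $w(s, t) = e^{2 s} \sin(s) \cos(t/2)$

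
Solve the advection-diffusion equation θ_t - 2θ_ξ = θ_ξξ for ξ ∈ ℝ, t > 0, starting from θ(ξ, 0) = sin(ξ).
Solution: Change to a moving frame: let η = ξ + 2t, σ = t and write θ(ξ,t) = u(η,σ).
By the chain rule θ_t = u_σ + 2u_η, θ_ξ = u_η, θ_ξξ = u_ηη.
Then θ_t - 2θ_ξ = u_σ: the advection term cancels and the PDE becomes the heat equation u_σ = u_ηη on η ∈ ℝ.
Initial data: u(η,0) = θ(η,0) = sin(η).
On η ∈ ℝ each mode satisfies (sin(nη))″ = -n² sin(nη), so exp(-n²σ) sin(nη) solves the heat equation; by superposition u(η,σ) = Σ c_n exp(-n²σ) sin(nη).
Reading off the coefficients: c_1=1, so u(η,σ) = exp(-σ)sin(η).
Substituting back η = ξ + 2t, σ = t: θ(ξ,t) = u(ξ + 2t, t).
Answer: θ(ξ, t) = exp(-t)sin(2t + ξ)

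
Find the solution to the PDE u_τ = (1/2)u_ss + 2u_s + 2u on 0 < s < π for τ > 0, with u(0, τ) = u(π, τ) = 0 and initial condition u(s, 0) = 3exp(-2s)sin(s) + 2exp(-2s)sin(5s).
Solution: Substitute u = exp(-2s)w, i.e. w = exp(2s)u.
By the product rule, u_s = exp(-2s)(w_s - 2w), u_ss = exp(-2s)(w_ss - 4w_s + 4w), u_τ = exp(-2s)w_τ.
Substituting into the PDE and dividing by exp(-2s): w_τ = (1/2)(w_ss - 4w_s + 4w) + 2(w_s - 2w) + 2w.
The lower-order terms cancel, leaving the standard heat equation w_τ = (1/2)w_ss.
Initial data for w: w(s,0) = exp(2s)u(s,0) = 3sin(s) + 2sin(5s). The boundary conditions carry over: w(0,τ) = w(π,τ) = 0.
Solve for w:
  Using separation of variables w = X(s)T(τ):
  Eigenfunctions: sin(ns), n = 1, 2, 3, ...
  General solution: w(s, τ) = Σ c_n sin(ns) exp(-n² τ/2)
  Matching w(s,0) = 3sin(s) + 2sin(5s) term by term: c_1=3, c_5=2.
Hence w(s,τ) = 3exp(-τ/2)sin(s) + 2exp(-25τ/2)sin(5s).
Transform back: u(s,τ) = exp(-2s)w(s,τ).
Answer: u(s, τ) = 3exp(-2s)exp(-τ/2)sin(s) + 2exp(-2s)exp(-25τ/2)sin(5s)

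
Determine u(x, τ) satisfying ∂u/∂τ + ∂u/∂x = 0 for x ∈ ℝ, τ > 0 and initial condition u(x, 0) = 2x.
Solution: By method of characteristics (waves move right with speed 1):
Along characteristics x - τ = const, u is constant, so u(x,τ) = f(x - τ) with f = u(·, 0).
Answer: u(x, τ) = 2x - 2τ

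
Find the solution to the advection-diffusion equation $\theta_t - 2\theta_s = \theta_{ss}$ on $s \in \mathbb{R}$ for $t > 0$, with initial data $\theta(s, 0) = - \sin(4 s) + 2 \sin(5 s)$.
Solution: Moving frame: $\eta = s + 2t$, $\sigma = t$, $\theta = u(\eta,\sigma)$, so $\theta_t = u_{\sigma} + 2u_{\eta}$ and $\theta_{ss} = u_{\eta\eta}$.
Hence $\theta_t - 2\theta_s = u_{\sigma}$ and the PDE becomes the heat equation $u_{\sigma} = u_{\eta\eta}$ on $\eta \in \mathbb{R}$.
Initial data: $u(\eta,0) = \theta(\eta,0) = - \sin(4 \eta) + 2 \sin(5 \eta)$. Each mode $\sin(n\eta)$ decays as $e^{-n^2\sigma}$ on $\mathbb{R}$, so $u(\eta,\sigma) = \sum c_n e^{-n^2\sigma} \sin(n\eta)$ with $c_4=-1, c_5=2$: $u(\eta,\sigma) = - e^{-16 \sigma} \sin(4 \eta) + 2 e^{-25 \sigma} \sin(5 \eta)$.
Substituting back: $\theta(s,t) = u(s + 2t, t)$.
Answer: $\theta(s, t) = - e^{-16 t} \sin(4 s + 8 t) + 2 e^{-25 t} \sin(5 s + 10 t)$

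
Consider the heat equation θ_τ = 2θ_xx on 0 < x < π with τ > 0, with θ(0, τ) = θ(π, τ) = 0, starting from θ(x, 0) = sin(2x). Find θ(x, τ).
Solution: Separating variables: θ = Σ c_n exp(-2n²τ) sin(nx). From θ(x,0) = sin(2x): c_2=1.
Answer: θ(x, τ) = exp(-8τ)sin(2x)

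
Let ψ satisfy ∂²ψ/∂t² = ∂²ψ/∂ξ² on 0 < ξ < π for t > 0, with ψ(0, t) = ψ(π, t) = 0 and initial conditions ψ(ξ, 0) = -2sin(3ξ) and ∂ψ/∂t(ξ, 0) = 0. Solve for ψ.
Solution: Separating variables: ψ = Σ [A_n cos(ω_n t) + B_n sin(ω_n t)] sin(nξ), ω_n = n. From ICs: A_3=-2.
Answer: ψ(ξ, t) = -2sin(3ξ)cos(3t)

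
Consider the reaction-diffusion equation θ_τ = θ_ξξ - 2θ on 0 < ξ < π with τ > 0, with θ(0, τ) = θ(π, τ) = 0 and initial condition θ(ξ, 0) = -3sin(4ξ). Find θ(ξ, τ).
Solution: Substitute θ = exp(-2τ)u.
Then θ_τ = exp(-2τ)(u_τ - 2u), θ_ξξ = exp(-2τ)u_ξξ; substituting and dividing by exp(-2τ), the lower-order terms cancel: u_τ = u_ξξ (standard heat equation).
Data for u: u(ξ,0) = θ(ξ,0) = -3sin(4ξ). The boundary conditions carry over: u(0,τ) = u(π,τ) = 0.
Separating variables: u = Σ c_n exp(-n²τ) sin(nξ). From u(ξ,0) = -3sin(4ξ): c_4=-3.
So u(ξ,τ) = -3exp(-16τ)sin(4ξ), and θ(ξ,τ) = exp(-2τ)u(ξ,τ).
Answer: θ(ξ, τ) = -3exp(-18τ)sin(4ξ)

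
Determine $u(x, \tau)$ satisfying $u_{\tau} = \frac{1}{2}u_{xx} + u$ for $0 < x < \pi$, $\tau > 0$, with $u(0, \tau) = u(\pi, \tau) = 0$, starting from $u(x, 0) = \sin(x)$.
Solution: Substitute $u = e^{\tau}w$, i.e. $w = e^{-\tau}u$.
By the product rule, $u_{\tau} = e^{\tau}(w_{\tau} + w)$, $u_{xx} = e^{\tau}w_{xx}$.
Substituting into the PDE and dividing by $e^{\tau}$: $w_{\tau} + w = \frac{1}{2}w_{xx} + w$.
The lower-order terms cancel, leaving the standard heat equation $w_{\tau} = \frac{1}{2}w_{xx}$.
Initial data for $w$: $w(x,0) = u(x,0) = \sin(x)$. The boundary conditions carry over: $w(0,\tau) = w(\pi,\tau) = 0$.
Solve for $w$:
  Using separation of variables $w = X(x)T(\tau)$:
  Eigenfunctions: $\sin(nx)$, $n = 1, 2, 3, \ldots$
  General solution: $w(x, \tau) = \sum c_n \sin(nx) e^{-n^2 \tau/2}$
  Matching $w(x,0) = \sin(x)$ term by term: $c_1=1$.
Hence $w(x,\tau) = e^{-\tau/2} \sin(x)$.
Transform back: $u(x,\tau) = e^{\tau}w(x,\tau)$.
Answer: $u(x, \tau) = e^{\tau/2} \sin(x)$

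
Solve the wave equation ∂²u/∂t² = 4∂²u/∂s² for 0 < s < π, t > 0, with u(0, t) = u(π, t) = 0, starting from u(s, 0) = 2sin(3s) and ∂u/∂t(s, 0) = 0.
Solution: Using separation of variables u = X(s)T(t):
Eigenfunctions: sin(ns), n = 1, 2, 3, ...
General solution: u(s, t) = Σ [A_n cos(2n t) + B_n sin(2n t)] sin(ns)
From u(s,0) = 2sin(3s): A_3=2. From u_t(s,0) = 0: all B_n = 0.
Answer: u(s, t) = 2sin(3s)cos(6t)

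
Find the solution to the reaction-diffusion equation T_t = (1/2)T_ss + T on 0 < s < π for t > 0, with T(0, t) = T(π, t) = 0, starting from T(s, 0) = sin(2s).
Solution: Substitute T = exp(t)u, i.e. u = exp(-t)T.
By the product rule, T_t = exp(t)(u_t + u), T_ss = exp(t)u_ss.
Substituting into the PDE and dividing by exp(t): u_t + u = (1/2)u_ss + u.
The lower-order terms cancel, leaving the standard heat equation u_t = (1/2)u_ss.
Initial data for u: u(s,0) = T(s,0) = sin(2s). The boundary conditions carry over: u(0,t) = u(π,t) = 0.
Solve for u:
  Using separation of variables u = X(s)G(t):
  Eigenfunctions: sin(ns), n = 1, 2, 3, ...
  General solution: u(s, t) = Σ c_n sin(ns) exp(-n² t/2)
  Matching u(s,0) = sin(2s) term by term: c_2=1.
Hence u(s,t) = exp(-2t)sin(2s).
Transform back: T(s,t) = exp(t)u(s,t).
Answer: T(s, t) = exp(-t)sin(2s)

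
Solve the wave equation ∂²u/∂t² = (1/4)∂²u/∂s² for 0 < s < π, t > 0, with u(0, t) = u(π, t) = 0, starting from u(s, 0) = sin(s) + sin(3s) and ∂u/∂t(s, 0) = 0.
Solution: Separating variables: u = Σ [A_n cos(ω_n t) + B_n sin(ω_n t)] sin(ns), ω_n = n/2. From ICs: A_1=1, A_3=1.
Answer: u(s, t) = sin(s)cos(t/2) + sin(3s)cos(3t/2)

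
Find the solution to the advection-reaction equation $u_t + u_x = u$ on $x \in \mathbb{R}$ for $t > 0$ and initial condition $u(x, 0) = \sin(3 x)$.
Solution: Substitute $u = e^{t}w$.
Then $u_t = e^{t}(w_t + w)$, $u_x = e^{t}w_x$; substituting and dividing by $e^{t}$, the lower-order terms cancel: $w_t + w_x = 0$ (standard advection equation).
Data for $w$: $w(x,0) = u(x,0) = \sin(3 x)$.
By characteristics ($dx/dt = 1$), $w(x,t) = f(x - t)$ with $f = w( \cdot , 0)$.
So $w(x,t) = - \sin(3 t - 3 x)$, and $u(x,t) = e^{t}w(x,t)$.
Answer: $u(x, t) = - e^{t} \sin(3 t - 3 x)$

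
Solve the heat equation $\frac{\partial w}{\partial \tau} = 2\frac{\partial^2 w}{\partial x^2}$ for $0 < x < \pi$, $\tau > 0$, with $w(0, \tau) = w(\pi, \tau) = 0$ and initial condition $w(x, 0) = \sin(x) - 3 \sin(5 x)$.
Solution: Separating variables: $w = \sum c_n e^{-2n^2\tau} \sin(nx)$. From $w(x,0) = \sin(x) - 3 \sin(5 x)$: $c_1=1, c_5=-3$.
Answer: $w(x, \tau) = e^{-2 \tau} \sin(x) - 3 e^{-50 \tau} \sin(5 x)$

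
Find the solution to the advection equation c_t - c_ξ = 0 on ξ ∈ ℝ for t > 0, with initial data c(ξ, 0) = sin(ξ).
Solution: By characteristics (dξ/dt = -1), c(ξ,t) = f(ξ + t) with f = c(·, 0).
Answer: c(ξ, t) = sin(t + ξ)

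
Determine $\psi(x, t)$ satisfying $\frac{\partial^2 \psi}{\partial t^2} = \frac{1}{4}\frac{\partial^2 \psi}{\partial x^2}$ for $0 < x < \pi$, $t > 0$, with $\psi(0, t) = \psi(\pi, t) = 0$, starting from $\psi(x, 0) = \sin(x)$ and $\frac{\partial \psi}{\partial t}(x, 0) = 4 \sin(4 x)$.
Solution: Separating variables: $\psi = \sum [A_n \cos(\omega_n t) + B_n \sin(\omega_n t)] \sin(nx)$, $\omega_n = n/2$. From ICs ($B_n$ = velocity coefficient / $\omega_n$): $A_1=1, B_4=2$.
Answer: $\psi(x, t) = 2 \sin(2 t) \sin(4 x) + \sin(x) \cos(t/2)$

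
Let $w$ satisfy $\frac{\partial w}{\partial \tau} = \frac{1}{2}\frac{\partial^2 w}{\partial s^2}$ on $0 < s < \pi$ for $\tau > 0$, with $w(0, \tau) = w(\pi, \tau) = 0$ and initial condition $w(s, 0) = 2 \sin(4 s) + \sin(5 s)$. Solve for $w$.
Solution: Using separation of variables $w = X(s)T(\tau)$:
Eigenfunctions: $\sin(ns)$, $n = 1, 2, 3, \ldots$
General solution: $w(s, \tau) = \sum c_n \sin(ns) e^{-n^2 \tau/2}$
Matching $w(s,0) = 2 \sin(4 s) + \sin(5 s)$ term by term: $c_4=2, c_5=1$.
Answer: $w(s, \tau) = 2 e^{-8 \tau} \sin(4 s) + e^{-25 \tau/2} \sin(5 s)$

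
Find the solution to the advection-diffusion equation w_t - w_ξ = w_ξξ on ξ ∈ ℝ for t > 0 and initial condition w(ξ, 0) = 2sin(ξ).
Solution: Change to a moving frame: let η = ξ + t, σ = t and write w(ξ,t) = u(η,σ).
By the chain rule w_t = u_σ + u_η, w_ξ = u_η, w_ξξ = u_ηη.
Then w_t - w_ξ = u_σ: the advection term cancels and the PDE becomes the heat equation u_σ = u_ηη on η ∈ ℝ.
Initial data: u(η,0) = w(η,0) = 2sin(η).
On η ∈ ℝ each mode satisfies (sin(nη))″ = -n² sin(nη), so exp(-n²σ) sin(nη) solves the heat equation; by superposition u(η,σ) = Σ c_n exp(-n²σ) sin(nη).
Reading off the coefficients: c_1=2, so u(η,σ) = 2exp(-σ)sin(η).
Substituting back η = ξ + t, σ = t: w(ξ,t) = u(ξ + t, t).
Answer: w(ξ, t) = 2exp(-t)sin(t + ξ)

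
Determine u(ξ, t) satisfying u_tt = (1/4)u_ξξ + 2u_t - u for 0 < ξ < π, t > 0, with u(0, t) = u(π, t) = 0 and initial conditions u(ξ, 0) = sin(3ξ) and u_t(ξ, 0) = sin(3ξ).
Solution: Substitute u = exp(t)w.
Then u_t = exp(t)(w_t + w), u_tt = exp(t)(w_tt + 2w_t + w), u_ξξ = exp(t)w_ξξ; substituting and dividing by exp(t), the lower-order terms cancel: w_tt = (1/4)w_ξξ (standard wave equation).
Data for w: w(ξ,0) = u(ξ,0) = sin(3ξ); w_t(ξ,0) = u_t(ξ,0) - u(ξ,0) = 0. The boundary conditions carry over: w(0,t) = w(π,t) = 0.
Separating variables: w = Σ [A_n cos(ω_n t) + B_n sin(ω_n t)] sin(nξ), ω_n = n/2. From ICs: A_3=1.
So w(ξ,t) = sin(3ξ)cos(3t/2), and u(ξ,t) = exp(t)w(ξ,t).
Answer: u(ξ, t) = exp(t)sin(3ξ)cos(3t/2)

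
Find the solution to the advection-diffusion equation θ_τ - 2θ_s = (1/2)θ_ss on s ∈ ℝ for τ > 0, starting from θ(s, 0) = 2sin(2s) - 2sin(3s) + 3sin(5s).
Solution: Change to a moving frame: let η = s + 2τ, σ = τ and write θ(s,τ) = u(η,σ).
By the chain rule θ_τ = u_σ + 2u_η, θ_s = u_η, θ_ss = u_ηη.
Then θ_τ - 2θ_s = u_σ: the advection term cancels and the PDE becomes the heat equation u_σ = (1/2)u_ηη on η ∈ ℝ.
Initial data: u(η,0) = θ(η,0) = 2sin(2η) - 2sin(3η) + 3sin(5η).
On η ∈ ℝ each mode satisfies (sin(nη))″ = -n² sin(nη), so exp(-n²σ/2) sin(nη) solves the heat equation; by superposition u(η,σ) = Σ c_n exp(-n²σ/2) sin(nη).
Reading off the coefficients: c_2=2, c_3=-2, c_5=3, so u(η,σ) = 2exp(-2σ)sin(2η) - 2exp(-9σ/2)sin(3η) + 3exp(-25σ/2)sin(5η).
Substituting back η = s + 2τ, σ = τ: θ(s,τ) = u(s + 2τ, τ).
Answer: θ(s, τ) = 2exp(-2τ)sin(2s + 4τ) - 2exp(-9τ/2)sin(3s + 6τ) + 3exp(-25τ/2)sin(5s + 10τ)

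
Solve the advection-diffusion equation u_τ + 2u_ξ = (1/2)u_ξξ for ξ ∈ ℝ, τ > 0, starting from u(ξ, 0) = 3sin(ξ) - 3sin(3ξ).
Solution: Change to a moving frame: let η = ξ - 2τ, σ = τ and write u(ξ,τ) = w(η,σ).
By the chain rule u_τ = w_σ - 2w_η, u_ξ = w_η, u_ξξ = w_ηη.
Then u_τ + 2u_ξ = w_σ: the advection term cancels and the PDE becomes the heat equation w_σ = (1/2)w_ηη on η ∈ ℝ.
Initial data: w(η,0) = u(η,0) = 3sin(η) - 3sin(3η).
On η ∈ ℝ each mode satisfies (sin(nη))″ = -n² sin(nη), so exp(-n²σ/2) sin(nη) solves the heat equation; by superposition w(η,σ) = Σ c_n exp(-n²σ/2) sin(nη).
Reading off the coefficients: c_1=3, c_3=-3, so w(η,σ) = 3exp(-σ/2)sin(η) - 3exp(-9σ/2)sin(3η).
Substituting back η = ξ - 2τ, σ = τ: u(ξ,τ) = w(ξ - 2τ, τ).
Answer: u(ξ, τ) = 3exp(-τ/2)sin(ξ - 2τ) - 3exp(-9τ/2)sin(3ξ - 6τ)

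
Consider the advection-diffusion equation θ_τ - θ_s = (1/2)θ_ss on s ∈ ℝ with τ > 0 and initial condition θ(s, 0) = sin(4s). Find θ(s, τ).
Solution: Moving frame: η = s + τ, σ = τ, θ = u(η,σ), so θ_τ = u_σ + u_η and θ_ss = u_ηη.
Hence θ_τ - θ_s = u_σ and the PDE becomes the heat equation u_σ = (1/2)u_ηη on η ∈ ℝ.
Initial data: u(η,0) = θ(η,0) = sin(4η). Each mode sin(nη) decays as exp(-n²σ/2) on ℝ, so u(η,σ) = Σ c_n exp(-n²σ/2) sin(nη) with c_4=1: u(η,σ) = exp(-8σ)sin(4η).
Substituting back: θ(s,τ) = u(s + τ, τ).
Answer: θ(s, τ) = exp(-8τ)sin(4s + 4τ)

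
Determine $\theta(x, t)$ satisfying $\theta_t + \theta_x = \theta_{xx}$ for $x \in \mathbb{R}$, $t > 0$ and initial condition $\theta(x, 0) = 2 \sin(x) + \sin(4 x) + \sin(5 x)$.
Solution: Moving frame: $\eta = x - t$, $\sigma = t$, $\theta = u(\eta,\sigma)$, so $\theta_t = u_{\sigma} - u_{\eta}$ and $\theta_{xx} = u_{\eta\eta}$.
Hence $\theta_t + \theta_x = u_{\sigma}$ and the PDE becomes the heat equation $u_{\sigma} = u_{\eta\eta}$ on $\eta \in \mathbb{R}$.
Initial data: $u(\eta,0) = \theta(\eta,0) = 2 \sin(\eta) + \sin(4 \eta) + \sin(5 \eta)$. Each mode $\sin(n\eta)$ decays as $e^{-n^2\sigma}$ on $\mathbb{R}$, so $u(\eta,\sigma) = \sum c_n e^{-n^2\sigma} \sin(n\eta)$ with $c_1=2, c_4=1, c_5=1$: $u(\eta,\sigma) = 2 e^{-\sigma} \sin(\eta) + e^{-16 \sigma} \sin(4 \eta) + e^{-25 \sigma} \sin(5 \eta)$.
Substituting back: $\theta(x,t) = u(x - t, t)$.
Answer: $\theta(x, t) = -2 e^{-t} \sin(t - x) -  e^{-16 t} \sin(4 t - 4 x) -  e^{-25 t} \sin(5 t - 5 x)$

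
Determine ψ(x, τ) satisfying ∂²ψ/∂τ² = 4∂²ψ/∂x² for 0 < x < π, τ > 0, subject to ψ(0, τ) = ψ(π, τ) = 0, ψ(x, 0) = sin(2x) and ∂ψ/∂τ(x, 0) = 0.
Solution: Separating variables: ψ = Σ [A_n cos(ω_n τ) + B_n sin(ω_n τ)] sin(nx), ω_n = 2n. From ICs: A_2=1.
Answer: ψ(x, τ) = sin(2x)cos(4τ)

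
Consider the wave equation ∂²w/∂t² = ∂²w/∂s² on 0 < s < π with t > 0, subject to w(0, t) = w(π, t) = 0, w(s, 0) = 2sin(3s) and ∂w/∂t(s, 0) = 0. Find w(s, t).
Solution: Separating variables: w = Σ [A_n cos(ω_n t) + B_n sin(ω_n t)] sin(ns), ω_n = n. From ICs: A_3=2.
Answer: w(s, t) = 2sin(3s)cos(3t)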